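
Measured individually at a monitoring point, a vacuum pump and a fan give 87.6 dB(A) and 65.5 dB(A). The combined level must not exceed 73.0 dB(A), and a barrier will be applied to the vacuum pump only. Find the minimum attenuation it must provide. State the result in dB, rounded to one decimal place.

Everything except the vacuum pump sums to 10^(65.5/10) = 3.548e+06 in linear terms, 65.50 dB(A).
The limit corresponds to 10^(73.0/10) = 1.995e+07; subtracting the fixed part leaves 1.640e+07 for the vacuum pump, i.e. 72.15 dB(A).
So the vacuum pump must be reduced from 87.6 to 72.15 dB(A): IL = 15.45 dB.

15.5 dB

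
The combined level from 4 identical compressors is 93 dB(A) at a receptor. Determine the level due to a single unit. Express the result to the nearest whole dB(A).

4 equal contributions raise the level by 10·log₁₀ 4 = 6.021 dB, so each unit alone gives 93 − 6.021.

87 dB(A)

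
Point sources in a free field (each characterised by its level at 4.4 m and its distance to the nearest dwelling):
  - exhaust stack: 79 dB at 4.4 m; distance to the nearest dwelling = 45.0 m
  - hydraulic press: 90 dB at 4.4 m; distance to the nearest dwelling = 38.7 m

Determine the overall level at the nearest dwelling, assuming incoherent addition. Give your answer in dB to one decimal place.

71.4 dB

Apply inverse-square spreading to bring every level to the receiver, then sum 10^(L/10).
exhaust stack: 79 − 20·log₁₀(45.0/4.4) = 79 − 20.20 = 58.80 dB.
hydraulic press: 90 − 20·log₁₀(38.7/4.4) = 90 − 18.89 = 71.11 dB.
Σ 10^(L/10) = 1.369e+07 → L_total = 10·log₁₀(1.369e+07) = 71.36 dB.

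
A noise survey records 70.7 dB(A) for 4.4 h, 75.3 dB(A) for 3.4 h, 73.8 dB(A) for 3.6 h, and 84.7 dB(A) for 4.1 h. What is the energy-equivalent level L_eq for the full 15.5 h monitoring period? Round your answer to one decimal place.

79.7 dB(A)

Weight each interval's intensity by its duration and average over T = 15.5 h:
Σ tᵢ·10^(Lᵢ/10) = 4.4·10^(70.7/10) + 3.4·10^(75.3/10) + 3.6·10^(73.8/10) + 4.1·10^(84.7/10) = 1.463e+09.
L_eq = 10·log₁₀(1.463e+09/15.5) = 79.75 dB(A).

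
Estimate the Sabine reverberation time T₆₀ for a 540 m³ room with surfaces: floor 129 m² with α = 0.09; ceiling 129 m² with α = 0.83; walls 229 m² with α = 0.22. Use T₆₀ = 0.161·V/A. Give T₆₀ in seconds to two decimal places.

Summing Sᵢαᵢ: 129·0.09 + 129·0.83 + 229·0.22 = 169.06 m².
T₆₀ = 0.161 × 540 / 169.06 = 0.514 s.

0.51 s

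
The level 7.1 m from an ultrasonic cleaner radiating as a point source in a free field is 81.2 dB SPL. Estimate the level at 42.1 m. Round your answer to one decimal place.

For a point source, L₂ = L₁ − 20·log₁₀(r₂/r₁).
L₂ = 81.2 − 20·log₁₀(42.1/7.1) = 81.2 − 15.460 = 65.74 dB SPL.

65.7 dB SPL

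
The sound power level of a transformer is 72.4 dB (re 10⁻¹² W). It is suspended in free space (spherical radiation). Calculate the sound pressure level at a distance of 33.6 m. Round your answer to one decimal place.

L_p = L_w − 10·log₁₀(4π·r²) with r = 33.6 m.
4π·r² = 1.419e+04 m², 10·log₁₀ of that is 41.519 dB.
L_p = 72.4 − 41.519 = 30.88 dB.

30.9 dB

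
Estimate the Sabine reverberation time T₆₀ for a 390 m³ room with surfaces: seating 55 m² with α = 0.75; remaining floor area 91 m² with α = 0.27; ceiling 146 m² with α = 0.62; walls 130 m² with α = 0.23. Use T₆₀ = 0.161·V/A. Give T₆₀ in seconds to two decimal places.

Summing Sᵢαᵢ: 55·0.75 + 91·0.27 + 146·0.62 + 130·0.23 = 186.24 m².
T₆₀ = 0.161 × 390 / 186.24 = 0.337 s.

0.34 s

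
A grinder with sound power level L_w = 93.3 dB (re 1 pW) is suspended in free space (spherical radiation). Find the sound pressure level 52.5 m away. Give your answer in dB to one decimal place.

The power spreads over a sphere of area 4π·r², so L_p = L_w − 10·log₁₀(4π·r²).
4π·r² = 3.464e+04 m², 10·log₁₀ of that is 45.395 dB.
L_p = 93.3 − 45.395 = 47.90 dB.

47.9 dB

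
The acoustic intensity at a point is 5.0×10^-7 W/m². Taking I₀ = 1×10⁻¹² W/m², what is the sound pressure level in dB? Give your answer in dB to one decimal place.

57.0 dB

I/I₀ = 5.0×10^-7/10⁻¹² = 5.0×10^5, and L = 10·log₁₀(I/I₀).
L = 10·(0.6990 + 5) = 56.99 dB.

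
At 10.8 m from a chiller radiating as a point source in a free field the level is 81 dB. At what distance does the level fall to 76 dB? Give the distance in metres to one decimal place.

The 5.0 dB drop corresponds to a distance ratio of 10^(5.0/20) for a point source.
r₂ = 10.8·10^((81−76)/20) = 10.8·10^(5.0/20) = 19.21 m.

19.2 m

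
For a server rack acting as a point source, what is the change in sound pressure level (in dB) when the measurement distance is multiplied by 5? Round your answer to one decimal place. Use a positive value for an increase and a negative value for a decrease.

With spherical spreading the level changes by −20·log₁₀(r₂/r₁).
ΔL = −20·log₁₀(5) = -13.98 dB.

-14.0 dB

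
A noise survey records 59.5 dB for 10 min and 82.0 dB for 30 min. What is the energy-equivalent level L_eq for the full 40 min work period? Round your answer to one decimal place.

L_eq = 10·log₁₀[(1/T)·Σ tᵢ·10^(Lᵢ/10)] with T = 40 min.
Σ tᵢ·10^(Lᵢ/10) = 10·10^(59.5/10) + 30·10^(82.0/10) = 4.764e+09.
L_eq = 10·log₁₀(4.764e+09/40) = 80.76 dB.

80.8 dB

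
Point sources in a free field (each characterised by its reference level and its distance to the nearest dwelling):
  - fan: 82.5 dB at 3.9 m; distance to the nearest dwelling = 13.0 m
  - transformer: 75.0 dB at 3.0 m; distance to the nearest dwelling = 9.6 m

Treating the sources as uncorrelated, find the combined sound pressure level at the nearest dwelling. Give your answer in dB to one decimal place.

Apply inverse-square spreading to bring every level to the receiver, then sum 10^(L/10).
fan: 82.5 − 20·log₁₀(13.0/3.9) = 82.5 − 10.46 = 72.04 dB.
transformer: 75.0 − 20·log₁₀(9.6/3.0) = 75.0 − 10.10 = 64.90 dB.
Σ 10^(L/10) = 1.909e+07 → L_total = 10·log₁₀(1.909e+07) = 72.81 dB.

72.8 dB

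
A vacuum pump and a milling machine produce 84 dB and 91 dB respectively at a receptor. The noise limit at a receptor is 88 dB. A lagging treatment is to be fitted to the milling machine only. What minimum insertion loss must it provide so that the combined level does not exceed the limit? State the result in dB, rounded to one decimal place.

The untreated sources together contribute 10^(84/10) = 2.512e+08, i.e. 84.00 dB.
The limit corresponds to 10^(88/10) = 6.310e+08; subtracting the fixed part leaves 3.798e+08 for the milling machine, i.e. 85.80 dB.
Required insertion loss = 91 − 85.80 = 5.20 dB.

5.2 dB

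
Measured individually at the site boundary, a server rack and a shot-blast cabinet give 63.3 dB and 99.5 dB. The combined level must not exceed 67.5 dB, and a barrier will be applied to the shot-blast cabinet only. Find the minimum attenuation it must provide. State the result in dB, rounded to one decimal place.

34.1 dB

The untreated sources together contribute 10^(63.3/10) = 2.138e+06, i.e. 63.30 dB.
The limit corresponds to 10^(67.5/10) = 5.623e+06; subtracting the fixed part leaves 3.485e+06 for the shot-blast cabinet, i.e. 65.42 dB.
Required insertion loss = 99.5 − 65.42 = 34.08 dB.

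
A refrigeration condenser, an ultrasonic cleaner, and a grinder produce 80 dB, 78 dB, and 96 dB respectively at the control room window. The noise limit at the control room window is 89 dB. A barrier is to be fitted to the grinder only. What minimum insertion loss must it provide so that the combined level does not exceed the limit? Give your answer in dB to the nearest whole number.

The untreated sources together contribute 10^(80/10) + 10^(78/10) = 1.631e+08, i.e. 82.12 dB.
To meet 89 dB overall, the treated grinder may contribute at most 10^(89/10) − 1.631e+08 = 6.312e+08, i.e. 88.00 dB.
So the grinder must be reduced from 96 to 88.00 dB: IL = 8.00 dB.

8 dB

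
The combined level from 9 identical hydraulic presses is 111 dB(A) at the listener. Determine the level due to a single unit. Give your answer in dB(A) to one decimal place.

101.5 dB(A)

Dividing the total intensity by 9 lowers the level by 10·log₁₀ 9 = 9.542 dB: L₁ = 111 − 9.542.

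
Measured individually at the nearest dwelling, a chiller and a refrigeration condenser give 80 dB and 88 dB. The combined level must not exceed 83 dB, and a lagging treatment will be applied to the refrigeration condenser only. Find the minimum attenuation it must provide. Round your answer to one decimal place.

8.0 dB

Everything except the refrigeration condenser sums to 10^(80/10) = 1.000e+08 in linear terms, 80.00 dB.
The limit corresponds to 10^(83/10) = 1.995e+08; subtracting the fixed part leaves 9.953e+07 for the refrigeration condenser, i.e. 79.98 dB.
So the refrigeration condenser must be reduced from 88 to 79.98 dB: IL = 8.02 dB.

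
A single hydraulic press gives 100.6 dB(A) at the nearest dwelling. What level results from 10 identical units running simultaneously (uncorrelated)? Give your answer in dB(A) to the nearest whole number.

111 dB(A)

With 10 equal, uncorrelated contributions the intensity is 10× that of one unit, giving a rise of 10·log₁₀ 10.
L_total = 100.6 + 10·log₁₀(10) = 100.6 + 10.000 = 110.60 dB(A).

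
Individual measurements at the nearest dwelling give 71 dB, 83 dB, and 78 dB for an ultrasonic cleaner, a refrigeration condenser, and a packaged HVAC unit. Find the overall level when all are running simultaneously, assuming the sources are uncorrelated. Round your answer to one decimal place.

84.4 dB

For uncorrelated sources the intensities add, so convert each level to linear form, sum, and take 10·log₁₀ of the total.
Σ 10^(L/10) = 10^(71/10) + 10^(83/10) + 10^(78/10) = 2.752e+08.
L_total = 10·log₁₀(2.752e+08) = 84.40 dB.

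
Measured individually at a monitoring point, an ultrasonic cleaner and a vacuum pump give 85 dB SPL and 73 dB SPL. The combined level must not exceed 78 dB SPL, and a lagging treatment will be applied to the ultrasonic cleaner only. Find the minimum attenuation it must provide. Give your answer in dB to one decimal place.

8.7 dB

Fixed contribution from the other source: Σ 10^(L/10) = 10^(73/10) = 1.995e+07 (73.00 dB SPL).
To meet 78 dB SPL overall, the treated ultrasonic cleaner may contribute at most 10^(78/10) − 1.995e+07 = 4.314e+07, i.e. 76.35 dB SPL.
So the ultrasonic cleaner must be reduced from 85 to 76.35 dB SPL: IL = 8.65 dB.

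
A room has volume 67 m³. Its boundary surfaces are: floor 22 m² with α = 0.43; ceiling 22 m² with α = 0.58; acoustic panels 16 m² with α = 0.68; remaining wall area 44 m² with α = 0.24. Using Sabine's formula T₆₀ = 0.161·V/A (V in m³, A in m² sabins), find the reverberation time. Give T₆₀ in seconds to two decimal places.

0.25 s

Summing Sᵢαᵢ: 22·0.43 + 22·0.58 + 16·0.68 + 44·0.24 = 43.66 m².
T₆₀ = 0.161 × 67 / 43.66 = 0.247 s.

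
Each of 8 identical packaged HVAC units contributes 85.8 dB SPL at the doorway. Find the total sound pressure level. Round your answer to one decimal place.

94.8 dB SPL

L_total = L₁ + 10·log₁₀ N for N identical incoherent sources.
L_total = 85.8 + 10·log₁₀(8) = 85.8 + 9.031 = 94.83 dB SPL.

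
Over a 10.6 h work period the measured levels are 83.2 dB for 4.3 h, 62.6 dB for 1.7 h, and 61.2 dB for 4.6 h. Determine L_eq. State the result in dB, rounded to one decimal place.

Weight each interval's intensity by its duration and average over T = 10.6 h:
Σ tᵢ·10^(Lᵢ/10) = 4.3·10^(83.2/10) + 1.7·10^(62.6/10) + 4.6·10^(61.2/10) = 9.076e+08.
L_eq = 10·log₁₀(9.076e+08/10.6) = 79.33 dB.

79.3 dB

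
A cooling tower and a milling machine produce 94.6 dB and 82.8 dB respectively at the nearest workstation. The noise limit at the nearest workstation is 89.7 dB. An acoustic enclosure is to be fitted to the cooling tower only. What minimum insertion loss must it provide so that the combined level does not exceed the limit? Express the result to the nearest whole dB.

6 dB

Everything except the cooling tower sums to 10^(82.8/10) = 1.905e+08 in linear terms, 82.80 dB.
The limit corresponds to 10^(89.7/10) = 9.333e+08; subtracting the fixed part leaves 7.427e+08 for the cooling tower, i.e. 88.71 dB.
Required insertion loss = 94.6 − 88.71 = 5.89 dB.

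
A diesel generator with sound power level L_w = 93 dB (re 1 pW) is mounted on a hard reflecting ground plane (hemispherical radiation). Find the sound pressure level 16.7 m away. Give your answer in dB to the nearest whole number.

61 dB

Free-field hemispherical radiation: L_p = L_w − 10·log₁₀(2π·r²), r = 16.7 m.
2π·r² = 1752 m², 10·log₁₀ of that is 32.436 dB.
L_p = 93 − 32.436 = 60.56 dB.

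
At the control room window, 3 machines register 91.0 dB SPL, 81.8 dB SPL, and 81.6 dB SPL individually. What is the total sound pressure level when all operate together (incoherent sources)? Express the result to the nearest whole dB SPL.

For uncorrelated sources the intensities add, so convert each level to linear form, sum, and take 10·log₁₀ of the total.
Σ 10^(L/10) = 10^(91.0/10) + 10^(81.8/10) + 10^(81.6/10) = 1.555e+09.
L_total = 10·log₁₀(1.555e+09) = 91.92 dB SPL.

92 dB SPL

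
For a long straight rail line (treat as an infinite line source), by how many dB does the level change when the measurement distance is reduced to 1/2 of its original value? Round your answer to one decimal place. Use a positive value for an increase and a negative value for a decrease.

A line source loses 3 dB per doubling of distance; generally ΔL = −10·log₁₀(r₂/r₁).
ΔL = −10·log₁₀(0.5) = +3.01 dB.

+3.0 dB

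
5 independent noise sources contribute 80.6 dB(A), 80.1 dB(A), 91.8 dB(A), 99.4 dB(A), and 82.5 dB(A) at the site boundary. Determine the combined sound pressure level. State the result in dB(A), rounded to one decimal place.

Incoherent sources combine by intensity addition: L_total = 10·log₁₀(Σ 10^(L_i/10)).
Σ 10^(L/10) = 10^(80.6/10) + 10^(80.1/10) + 10^(91.8/10) + 10^(99.4/10) + 10^(82.5/10) = 1.062e+10.
L_total = 10·log₁₀(1.062e+10) = 100.26 dB(A).

100.3 dB(A)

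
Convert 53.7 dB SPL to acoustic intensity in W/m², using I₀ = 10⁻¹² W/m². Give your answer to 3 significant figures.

2.34e-07 W/m²

I = I₀·10^(L/10) = 10⁻¹² × 10^(53.7/10) = 10^(-6.630).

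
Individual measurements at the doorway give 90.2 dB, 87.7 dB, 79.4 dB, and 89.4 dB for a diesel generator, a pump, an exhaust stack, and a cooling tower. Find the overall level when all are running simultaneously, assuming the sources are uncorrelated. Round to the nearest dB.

For uncorrelated sources the intensities add, so convert each level to linear form, sum, and take 10·log₁₀ of the total.
Σ 10^(L/10) = 10^(90.2/10) + 10^(87.7/10) + 10^(79.4/10) + 10^(89.4/10) = 2.594e+09.
L_total = 10·log₁₀(2.594e+09) = 94.14 dB.

94 dB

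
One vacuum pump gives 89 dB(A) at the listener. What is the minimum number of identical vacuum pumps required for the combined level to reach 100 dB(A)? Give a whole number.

Need L₁ + 10·log₁₀ N ≥ 100, i.e. log₁₀ N ≥ 1.10.
N ≥ 10^(11.0/10) = 12.589, so N = 13.

13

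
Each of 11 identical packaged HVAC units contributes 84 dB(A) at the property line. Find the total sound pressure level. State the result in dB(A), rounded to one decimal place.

94.4 dB(A)

L_total = L₁ + 10·log₁₀ N for N identical incoherent sources.
L_total = 84 + 10·log₁₀(11) = 84 + 10.414 = 94.41 dB(A).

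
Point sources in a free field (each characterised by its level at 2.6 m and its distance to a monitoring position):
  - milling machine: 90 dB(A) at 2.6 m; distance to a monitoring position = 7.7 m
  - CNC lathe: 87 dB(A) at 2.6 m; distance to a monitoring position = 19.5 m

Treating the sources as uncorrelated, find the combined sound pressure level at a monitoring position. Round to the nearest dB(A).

81 dB(A)

Apply inverse-square spreading to bring every level to the receiver, then sum 10^(L/10).
milling machine: 90 − 20·log₁₀(7.7/2.6) = 90 − 9.43 = 80.57 dB(A).
CNC lathe: 87 − 20·log₁₀(19.5/2.6) = 87 − 17.50 = 69.50 dB(A).
Σ 10^(L/10) = 1.229e+08 → L_total = 10·log₁₀(1.229e+08) = 80.90 dB(A).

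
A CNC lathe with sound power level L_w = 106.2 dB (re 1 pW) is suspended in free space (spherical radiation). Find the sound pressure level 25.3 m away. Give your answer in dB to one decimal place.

67.1 dB

The power spreads over a sphere of area 4π·r², so L_p = L_w − 10·log₁₀(4π·r²).
4π·r² = 8044 m², 10·log₁₀ of that is 39.055 dB.
L_p = 106.2 − 39.055 = 67.15 dB.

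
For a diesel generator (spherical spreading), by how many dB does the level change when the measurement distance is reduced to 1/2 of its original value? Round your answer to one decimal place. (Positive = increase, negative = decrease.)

Point-source spreading: ΔL = −20·log₁₀(r₂/r₁).
ΔL = −20·log₁₀(0.5) = +6.02 dB.

+6.0 dB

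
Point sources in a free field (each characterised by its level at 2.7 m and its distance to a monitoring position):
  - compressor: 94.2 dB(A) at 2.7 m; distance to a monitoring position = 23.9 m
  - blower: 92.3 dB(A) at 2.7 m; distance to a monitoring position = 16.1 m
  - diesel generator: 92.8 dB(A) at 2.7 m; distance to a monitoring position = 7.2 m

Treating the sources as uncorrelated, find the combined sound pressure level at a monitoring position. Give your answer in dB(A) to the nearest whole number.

85 dB(A)

First find each source's level at the receiver (point-source: −20·log₁₀(r/r_ref)), then combine on an intensity basis.
compressor: 94.2 − 20·log₁₀(23.9/2.7) = 94.2 − 18.94 = 75.26 dB(A).
blower: 92.3 − 20·log₁₀(16.1/2.7) = 92.3 − 15.51 = 76.79 dB(A).
diesel generator: 92.8 − 20·log₁₀(7.2/2.7) = 92.8 − 8.52 = 84.28 dB(A).
Σ 10^(L/10) = 3.493e+08 → L_total = 10·log₁₀(3.493e+08) = 85.43 dB(A).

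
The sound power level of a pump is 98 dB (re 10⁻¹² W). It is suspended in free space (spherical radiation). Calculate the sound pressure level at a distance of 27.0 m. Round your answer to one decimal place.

58.4 dB

The power spreads over a sphere of area 4π·r², so L_p = L_w − 10·log₁₀(4π·r²).
4π·r² = 9161 m², 10·log₁₀ of that is 39.619 dB.
L_p = 98 − 39.619 = 58.38 dB.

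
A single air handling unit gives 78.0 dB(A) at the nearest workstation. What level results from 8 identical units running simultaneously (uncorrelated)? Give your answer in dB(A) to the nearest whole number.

N identical incoherent sources raise the level by 10·log₁₀ N.
L_total = 78.0 + 10·log₁₀(8) = 78.0 + 9.031 = 87.03 dB(A).

87 dB(A)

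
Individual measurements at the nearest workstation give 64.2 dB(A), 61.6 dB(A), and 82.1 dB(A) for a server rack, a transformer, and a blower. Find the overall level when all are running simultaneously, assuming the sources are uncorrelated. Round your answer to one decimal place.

Incoherent sources combine by intensity addition: L_total = 10·log₁₀(Σ 10^(L_i/10)).
Σ 10^(L/10) = 10^(64.2/10) + 10^(61.6/10) + 10^(82.1/10) = 1.663e+08.
L_total = 10·log₁₀(1.663e+08) = 82.21 dB(A).

82.2 dB(A)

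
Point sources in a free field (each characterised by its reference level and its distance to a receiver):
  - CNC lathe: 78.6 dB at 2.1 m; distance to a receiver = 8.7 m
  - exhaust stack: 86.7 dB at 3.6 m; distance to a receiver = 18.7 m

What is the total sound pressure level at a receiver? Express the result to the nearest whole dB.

Propagate each source to the receiver with L = L_ref − 20·log₁₀(r/r_ref), then add intensities.
CNC lathe: 78.6 − 20·log₁₀(8.7/2.1) = 78.6 − 12.35 = 66.25 dB.
exhaust stack: 86.7 − 20·log₁₀(18.7/3.6) = 86.7 − 14.31 = 72.39 dB.
Σ 10^(L/10) = 2.156e+07 → L_total = 10·log₁₀(2.156e+07) = 73.34 dB.

73 dB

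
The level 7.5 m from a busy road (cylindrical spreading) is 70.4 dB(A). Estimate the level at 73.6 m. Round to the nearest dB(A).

60 dB(A)

For a line source, L₂ = L₁ − 10·log₁₀(r₂/r₁).
L₂ = 70.4 − 10·log₁₀(73.6/7.5) = 70.4 − 9.918 = 60.48 dB(A).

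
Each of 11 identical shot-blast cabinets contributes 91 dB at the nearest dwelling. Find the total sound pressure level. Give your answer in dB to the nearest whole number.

N identical incoherent sources raise the level by 10·log₁₀ N.
L_total = 91 + 10·log₁₀(11) = 91 + 10.414 = 101.41 dB.

101 dB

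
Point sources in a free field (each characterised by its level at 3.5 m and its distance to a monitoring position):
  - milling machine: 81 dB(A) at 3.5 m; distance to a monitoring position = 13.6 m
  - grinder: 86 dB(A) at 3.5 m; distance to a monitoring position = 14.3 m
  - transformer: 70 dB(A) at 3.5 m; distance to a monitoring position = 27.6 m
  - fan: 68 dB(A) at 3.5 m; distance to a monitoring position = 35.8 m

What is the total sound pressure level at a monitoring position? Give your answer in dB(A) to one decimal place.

75.1 dB(A)

First find each source's level at the receiver (point-source: −20·log₁₀(r/r_ref)), then combine on an intensity basis.
milling machine: 81 − 20·log₁₀(13.6/3.5) = 81 − 11.79 = 69.21 dB(A).
grinder: 86 − 20·log₁₀(14.3/3.5) = 86 − 12.23 = 73.77 dB(A).
transformer: 70 − 20·log₁₀(27.6/3.5) = 70 − 17.94 = 52.06 dB(A).
fan: 68 − 20·log₁₀(35.8/3.5) = 68 − 20.20 = 47.80 dB(A).
Σ 10^(L/10) = 3.241e+07 → L_total = 10·log₁₀(3.241e+07) = 75.11 dB(A).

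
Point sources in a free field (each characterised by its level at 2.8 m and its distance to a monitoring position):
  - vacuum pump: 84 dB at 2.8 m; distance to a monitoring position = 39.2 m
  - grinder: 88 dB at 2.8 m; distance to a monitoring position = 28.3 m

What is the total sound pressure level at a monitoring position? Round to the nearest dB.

69 dB

Apply inverse-square spreading to bring every level to the receiver, then sum 10^(L/10).
vacuum pump: 84 − 20·log₁₀(39.2/2.8) = 84 − 22.92 = 61.08 dB.
grinder: 88 − 20·log₁₀(28.3/2.8) = 88 − 20.09 = 67.91 dB.
Σ 10^(L/10) = 7.458e+06 → L_total = 10·log₁₀(7.458e+06) = 68.73 dB.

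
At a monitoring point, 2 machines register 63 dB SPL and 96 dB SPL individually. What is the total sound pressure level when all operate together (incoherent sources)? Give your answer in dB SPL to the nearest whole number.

96 dB SPL

Incoherent sources combine by intensity addition: L_total = 10·log₁₀(Σ 10^(L_i/10)).
Σ 10^(L/10) = 10^(63/10) + 10^(96/10) = 3.983e+09.
L_total = 10·log₁₀(3.983e+09) = 96.00 dB SPL.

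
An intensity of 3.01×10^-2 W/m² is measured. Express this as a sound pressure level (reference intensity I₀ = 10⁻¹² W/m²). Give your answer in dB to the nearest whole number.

I/I₀ = 3.01×10^-2/10⁻¹² = 3.01×10^10, and L = 10·log₁₀(I/I₀).
L = 10·(0.4786 + 10) = 104.79 dB.

105 dB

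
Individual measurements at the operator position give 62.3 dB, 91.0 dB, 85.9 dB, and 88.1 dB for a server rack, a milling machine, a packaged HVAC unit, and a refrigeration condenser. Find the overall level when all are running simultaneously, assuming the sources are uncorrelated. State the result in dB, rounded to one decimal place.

93.6 dB

For uncorrelated sources the intensities add, so convert each level to linear form, sum, and take 10·log₁₀ of the total.
Σ 10^(L/10) = 10^(62.3/10) + 10^(91.0/10) + 10^(85.9/10) + 10^(88.1/10) = 2.295e+09.
L_total = 10·log₁₀(2.295e+09) = 93.61 dB.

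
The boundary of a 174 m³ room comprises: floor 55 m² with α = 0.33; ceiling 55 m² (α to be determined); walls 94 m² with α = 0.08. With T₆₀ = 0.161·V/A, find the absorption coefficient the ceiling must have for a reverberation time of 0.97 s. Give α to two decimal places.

0.06

From T₆₀ = 0.161·V/A, the target T₆₀ = 0.97 s needs A = 0.161·174/0.97 = 28.88 m².
Absorption from the other surfaces = 55·0.33 + 94·0.08 = 25.67 m², so the ceiling must supply 3.21 m² over 55 m².
α = 3.21/55 = 0.058.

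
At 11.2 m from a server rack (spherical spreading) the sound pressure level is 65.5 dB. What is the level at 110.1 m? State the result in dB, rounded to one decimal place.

45.6 dB

For a point source, L₂ = L₁ − 20·log₁₀(r₂/r₁).
L₂ = 65.5 − 20·log₁₀(110.1/11.2) = 65.5 − 19.851 = 45.65 dB.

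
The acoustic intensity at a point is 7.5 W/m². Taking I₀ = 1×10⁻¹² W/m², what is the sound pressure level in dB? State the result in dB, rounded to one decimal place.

Dividing by I₀ shifts the exponent by 12: I/I₀ = 7.5×10^12.
L = 10·(0.8751 + 12) = 128.75 dB.

128.8 dB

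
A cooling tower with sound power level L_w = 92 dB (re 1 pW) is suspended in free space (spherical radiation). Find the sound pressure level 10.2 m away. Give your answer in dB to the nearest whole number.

Free-field spherical radiation: L_p = L_w − 10·log₁₀(4π·r²), r = 10.2 m.
4π·r² = 1307 m², 10·log₁₀ of that is 31.164 dB.
L_p = 92 − 31.164 = 60.84 dB.

61 dB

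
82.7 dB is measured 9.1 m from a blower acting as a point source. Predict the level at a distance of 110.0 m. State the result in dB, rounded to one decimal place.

Spherical spreading from a point source gives a 20·log₁₀(r₂/r₁) drop.
L₂ = 82.7 − 20·log₁₀(110.0/9.1) = 82.7 − 21.647 = 61.05 dB.

61.1 dB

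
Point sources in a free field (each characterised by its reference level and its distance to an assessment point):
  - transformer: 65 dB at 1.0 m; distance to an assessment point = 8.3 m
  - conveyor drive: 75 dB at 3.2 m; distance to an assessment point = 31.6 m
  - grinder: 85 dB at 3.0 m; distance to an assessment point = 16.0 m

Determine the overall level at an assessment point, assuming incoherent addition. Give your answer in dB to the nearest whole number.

Apply inverse-square spreading to bring every level to the receiver, then sum 10^(L/10).
transformer: 65 − 20·log₁₀(8.3/1.0) = 65 − 18.38 = 46.62 dB.
conveyor drive: 75 − 20·log₁₀(31.6/3.2) = 75 − 19.89 = 55.11 dB.
grinder: 85 − 20·log₁₀(16.0/3.0) = 85 − 14.54 = 70.46 dB.
Σ 10^(L/10) = 1.149e+07 → L_total = 10·log₁₀(1.149e+07) = 70.60 dB.

71 dB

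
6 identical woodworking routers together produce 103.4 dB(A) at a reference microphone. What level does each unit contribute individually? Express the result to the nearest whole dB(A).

For N identical incoherent sources L_total = L₁ + 10·log₁₀ N, so L₁ = 103.4 − 10·log₁₀(6) = 103.4 − 7.782.

96 dB(A)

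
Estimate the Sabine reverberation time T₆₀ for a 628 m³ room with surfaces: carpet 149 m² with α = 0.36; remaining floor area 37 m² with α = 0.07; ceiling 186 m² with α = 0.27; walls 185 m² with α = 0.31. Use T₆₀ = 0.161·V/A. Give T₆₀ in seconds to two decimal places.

0.62 s

Total absorption A = 149·0.36 + 37·0.07 + 186·0.27 + 185·0.31 = 163.80 m² sabins.
T₆₀ = 0.161 × 628 / 163.80 = 0.617 s.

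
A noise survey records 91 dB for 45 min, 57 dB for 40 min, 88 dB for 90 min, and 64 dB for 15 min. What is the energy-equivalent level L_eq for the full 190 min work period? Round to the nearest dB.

The energy average is taken in the linear domain: L_eq = 10·log₁₀[(Σ tᵢ·10^(Lᵢ/10))/T], T = 190 min.
Σ tᵢ·10^(Lᵢ/10) = 45·10^(91/10) + 40·10^(57/10) + 90·10^(88/10) + 15·10^(64/10) = 1.135e+11.
L_eq = 10·log₁₀(1.135e+11/190) = 87.76 dB.

88 dB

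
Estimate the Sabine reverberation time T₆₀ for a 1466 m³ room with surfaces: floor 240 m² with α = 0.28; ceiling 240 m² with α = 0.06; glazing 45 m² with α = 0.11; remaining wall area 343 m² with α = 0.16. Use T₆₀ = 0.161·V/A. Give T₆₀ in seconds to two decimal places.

1.67 s

Summing Sᵢαᵢ: 240·0.28 + 240·0.06 + 45·0.11 + 343·0.16 = 141.43 m².
T₆₀ = 0.161·V/A = 0.161·1466/141.43 = 1.669 s.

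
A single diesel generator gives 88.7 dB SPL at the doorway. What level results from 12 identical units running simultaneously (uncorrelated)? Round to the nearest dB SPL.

99 dB SPL

N identical incoherent sources raise the level by 10·log₁₀ N.
L_total = 88.7 + 10·log₁₀(12) = 88.7 + 10.792 = 99.49 dB SPL.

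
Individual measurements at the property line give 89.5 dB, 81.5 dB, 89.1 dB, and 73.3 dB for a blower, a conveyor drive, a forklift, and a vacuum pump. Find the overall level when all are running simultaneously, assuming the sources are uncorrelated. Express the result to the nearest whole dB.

For uncorrelated sources the intensities add, so convert each level to linear form, sum, and take 10·log₁₀ of the total.
Σ 10^(L/10) = 10^(89.5/10) + 10^(81.5/10) + 10^(89.1/10) + 10^(73.3/10) = 1.867e+09.
L_total = 10·log₁₀(1.867e+09) = 92.71 dB.

93 dB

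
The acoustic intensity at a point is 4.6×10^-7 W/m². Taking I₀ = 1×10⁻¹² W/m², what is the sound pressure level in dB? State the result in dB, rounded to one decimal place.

56.6 dB

I/I₀ = 4.6×10^-7/10⁻¹² = 4.6×10^5, and L = 10·log₁₀(I/I₀).
L = 10·(0.6628 + 5) = 56.63 dB.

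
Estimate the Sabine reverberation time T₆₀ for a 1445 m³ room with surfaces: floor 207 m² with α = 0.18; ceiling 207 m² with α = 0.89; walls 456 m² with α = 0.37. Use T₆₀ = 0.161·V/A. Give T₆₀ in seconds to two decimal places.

A = Σ Sᵢαᵢ = 207·0.18 + 207·0.89 + 456·0.37 = 390.21 m².
T₆₀ = 0.161 × 1445 / 390.21 = 0.596 s.

0.60 s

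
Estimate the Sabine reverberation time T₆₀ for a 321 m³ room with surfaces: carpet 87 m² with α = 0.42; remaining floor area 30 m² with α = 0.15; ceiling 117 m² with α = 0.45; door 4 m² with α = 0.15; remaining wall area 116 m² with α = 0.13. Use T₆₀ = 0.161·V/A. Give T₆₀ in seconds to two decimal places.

0.47 s

Total absorption A = 87·0.42 + 30·0.15 + 117·0.45 + 4·0.15 + 116·0.13 = 109.37 m² sabins.
T₆₀ = 0.161·V/A = 0.161·321/109.37 = 0.473 s.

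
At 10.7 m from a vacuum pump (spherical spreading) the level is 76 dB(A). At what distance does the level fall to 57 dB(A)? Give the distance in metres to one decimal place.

95.4 m

Point-source spreading drops the level by 20·log₁₀(r₂/r₁); inverting, r₂/r₁ = 10^(ΔL/20).
r₂ = 10.7·10^((76−57)/20) = 10.7·10^(19.0/20) = 95.36 m.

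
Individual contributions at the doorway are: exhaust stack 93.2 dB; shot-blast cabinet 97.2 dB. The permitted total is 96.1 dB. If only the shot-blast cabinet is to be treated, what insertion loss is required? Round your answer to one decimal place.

The untreated sources together contribute 10^(93.2/10) = 2.089e+09, i.e. 93.20 dB.
To meet 96.1 dB overall, the treated shot-blast cabinet may contribute at most 10^(96.1/10) − 2.089e+09 = 1.985e+09, i.e. 92.98 dB.
Required insertion loss = 97.2 − 92.98 = 4.22 dB.

4.2 dB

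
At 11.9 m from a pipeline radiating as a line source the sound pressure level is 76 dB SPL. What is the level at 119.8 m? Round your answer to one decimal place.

Cylindrical spreading from a line source gives a 10·log₁₀(r₂/r₁) drop.
L₂ = 76 − 10·log₁₀(119.8/11.9) = 76 − 10.029 = 65.97 dB SPL.

66.0 dB SPL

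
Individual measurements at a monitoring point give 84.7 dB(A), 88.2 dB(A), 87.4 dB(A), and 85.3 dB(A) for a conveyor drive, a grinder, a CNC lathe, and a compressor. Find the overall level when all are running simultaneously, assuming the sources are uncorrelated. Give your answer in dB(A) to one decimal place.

Incoherent sources combine by intensity addition: L_total = 10·log₁₀(Σ 10^(L_i/10)).
Σ 10^(L/10) = 10^(84.7/10) + 10^(88.2/10) + 10^(87.4/10) + 10^(85.3/10) = 1.844e+09.
L_total = 10·log₁₀(1.844e+09) = 92.66 dB(A).

92.7 dB(A)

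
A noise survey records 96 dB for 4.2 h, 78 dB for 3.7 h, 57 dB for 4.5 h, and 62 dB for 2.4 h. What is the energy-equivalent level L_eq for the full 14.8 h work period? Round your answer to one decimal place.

Weight each interval's intensity by its duration and average over T = 14.8 h:
Σ tᵢ·10^(Lᵢ/10) = 4.2·10^(96/10) + 3.7·10^(78/10) + 4.5·10^(57/10) + 2.4·10^(62/10) = 1.696e+10.
L_eq = 10·log₁₀(1.696e+10/14.8) = 90.59 dB.

90.6 dB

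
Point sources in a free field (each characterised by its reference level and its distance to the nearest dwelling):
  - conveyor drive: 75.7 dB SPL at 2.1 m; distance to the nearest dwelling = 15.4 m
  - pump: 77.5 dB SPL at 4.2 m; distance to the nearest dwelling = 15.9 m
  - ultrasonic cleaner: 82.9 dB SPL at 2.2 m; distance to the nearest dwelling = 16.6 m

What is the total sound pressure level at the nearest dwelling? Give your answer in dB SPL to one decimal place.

Apply inverse-square spreading to bring every level to the receiver, then sum 10^(L/10).
conveyor drive: 75.7 − 20·log₁₀(15.4/2.1) = 75.7 − 17.31 = 58.39 dB SPL.
pump: 77.5 − 20·log₁₀(15.9/4.2) = 77.5 − 11.56 = 65.94 dB SPL.
ultrasonic cleaner: 82.9 − 20·log₁₀(16.6/2.2) = 82.9 − 17.55 = 65.35 dB SPL.
Σ 10^(L/10) = 8.039e+06 → L_total = 10·log₁₀(8.039e+06) = 69.05 dB SPL.

69.1 dB SPL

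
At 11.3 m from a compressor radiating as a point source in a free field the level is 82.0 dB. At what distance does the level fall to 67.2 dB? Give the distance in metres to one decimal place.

For a point source L₁ − L₂ = 20·log₁₀(r₂/r₁), so r₂ = r₁·10^((L₁−L₂)/20).
r₂ = 11.3·10^((82.0−67.2)/20) = 11.3·10^(14.8/20) = 62.10 m.

62.1 m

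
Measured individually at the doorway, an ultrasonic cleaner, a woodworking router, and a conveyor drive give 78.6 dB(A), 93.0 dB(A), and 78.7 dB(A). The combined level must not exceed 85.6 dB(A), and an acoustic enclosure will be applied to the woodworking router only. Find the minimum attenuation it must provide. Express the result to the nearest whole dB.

The untreated sources together contribute 10^(78.6/10) + 10^(78.7/10) = 1.466e+08, i.e. 81.66 dB(A).
To meet 85.6 dB(A) overall, the treated woodworking router may contribute at most 10^(85.6/10) − 1.466e+08 = 2.165e+08, i.e. 83.35 dB(A).
So the woodworking router must be reduced from 93.0 to 83.35 dB(A): IL = 9.65 dB.

10 dB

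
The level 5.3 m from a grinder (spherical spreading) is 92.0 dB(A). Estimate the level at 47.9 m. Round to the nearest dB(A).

For a point source, L₂ = L₁ − 20·log₁₀(r₂/r₁).
L₂ = 92.0 − 20·log₁₀(47.9/5.3) = 92.0 − 19.121 = 72.88 dB(A).

73 dB(A)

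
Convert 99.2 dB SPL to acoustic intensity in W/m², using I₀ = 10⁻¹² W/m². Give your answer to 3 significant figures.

I = I₀·10^(L/10) = 10⁻¹² × 10^(99.2/10) = 10^(-2.080).

0.00832 W/m²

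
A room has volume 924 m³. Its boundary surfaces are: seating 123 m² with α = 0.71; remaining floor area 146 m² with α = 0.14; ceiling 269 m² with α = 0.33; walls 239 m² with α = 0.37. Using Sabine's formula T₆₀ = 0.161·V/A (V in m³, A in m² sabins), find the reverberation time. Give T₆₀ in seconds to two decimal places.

0.52 s

Total absorption A = 123·0.71 + 146·0.14 + 269·0.33 + 239·0.37 = 284.97 m² sabins.
T₆₀ = 0.161·V/A = 0.161·924/284.97 = 0.522 s.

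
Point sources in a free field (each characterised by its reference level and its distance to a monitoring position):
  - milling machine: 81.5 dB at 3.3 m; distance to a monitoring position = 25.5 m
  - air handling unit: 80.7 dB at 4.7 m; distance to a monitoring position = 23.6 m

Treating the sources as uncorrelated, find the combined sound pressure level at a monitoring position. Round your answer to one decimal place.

First find each source's level at the receiver (point-source: −20·log₁₀(r/r_ref)), then combine on an intensity basis.
milling machine: 81.5 − 20·log₁₀(25.5/3.3) = 81.5 − 17.76 = 63.74 dB.
air handling unit: 80.7 − 20·log₁₀(23.6/4.7) = 80.7 − 14.02 = 66.68 dB.
Σ 10^(L/10) = 7.025e+06 → L_total = 10·log₁₀(7.025e+06) = 68.47 dB.

68.5 dB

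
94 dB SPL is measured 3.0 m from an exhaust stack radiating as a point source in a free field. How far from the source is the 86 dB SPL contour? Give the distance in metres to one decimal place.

7.5 m

Point-source spreading drops the level by 20·log₁₀(r₂/r₁); inverting, r₂/r₁ = 10^(ΔL/20).
r₂ = 3.0·10^((94−86)/20) = 3.0·10^(8.0/20) = 7.54 m.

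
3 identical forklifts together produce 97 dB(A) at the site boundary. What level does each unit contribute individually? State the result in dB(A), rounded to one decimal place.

Dividing the total intensity by 3 lowers the level by 10·log₁₀ 3 = 4.771 dB: L₁ = 97 − 4.771.

92.2 dB(A)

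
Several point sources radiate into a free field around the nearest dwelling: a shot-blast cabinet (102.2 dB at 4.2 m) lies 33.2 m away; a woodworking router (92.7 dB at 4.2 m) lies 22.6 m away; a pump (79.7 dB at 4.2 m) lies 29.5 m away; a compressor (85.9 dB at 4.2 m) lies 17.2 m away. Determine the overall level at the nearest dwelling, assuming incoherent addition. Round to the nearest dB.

First find each source's level at the receiver (point-source: −20·log₁₀(r/r_ref)), then combine on an intensity basis.
shot-blast cabinet: 102.2 − 20·log₁₀(33.2/4.2) = 102.2 − 17.96 = 84.24 dB.
woodworking router: 92.7 − 20·log₁₀(22.6/4.2) = 92.7 − 14.62 = 78.08 dB.
pump: 79.7 − 20·log₁₀(29.5/4.2) = 79.7 − 16.93 = 62.77 dB.
compressor: 85.9 − 20·log₁₀(17.2/4.2) = 85.9 − 12.25 = 73.65 dB.
Σ 10^(L/10) = 3.550e+08 → L_total = 10·log₁₀(3.550e+08) = 85.50 dB.

86 dB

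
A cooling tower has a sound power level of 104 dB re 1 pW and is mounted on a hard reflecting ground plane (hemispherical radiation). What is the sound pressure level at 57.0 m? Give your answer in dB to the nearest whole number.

L_p = L_w − 10·log₁₀(2π·r²) with r = 57.0 m.
2π·r² = 2.041e+04 m², 10·log₁₀ of that is 43.099 dB.
L_p = 104 − 43.099 = 60.90 dB.

61 dB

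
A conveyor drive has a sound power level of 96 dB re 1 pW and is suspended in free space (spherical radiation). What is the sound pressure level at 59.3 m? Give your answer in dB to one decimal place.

Free-field spherical radiation: L_p = L_w − 10·log₁₀(4π·r²), r = 59.3 m.
4π·r² = 4.419e+04 m², 10·log₁₀ of that is 46.453 dB.
L_p = 96 − 46.453 = 49.55 dB.

49.5 dB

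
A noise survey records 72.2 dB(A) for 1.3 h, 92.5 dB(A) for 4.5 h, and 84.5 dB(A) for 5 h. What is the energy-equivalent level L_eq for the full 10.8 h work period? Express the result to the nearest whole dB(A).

89 dB(A)

L_eq = 10·log₁₀[(1/T)·Σ tᵢ·10^(Lᵢ/10)] with T = 10.8 h.
Σ tᵢ·10^(Lᵢ/10) = 1.3·10^(72.2/10) + 4.5·10^(92.5/10) + 5·10^(84.5/10) = 9.433e+09.
L_eq = 10·log₁₀(9.433e+09/10.8) = 89.41 dB(A).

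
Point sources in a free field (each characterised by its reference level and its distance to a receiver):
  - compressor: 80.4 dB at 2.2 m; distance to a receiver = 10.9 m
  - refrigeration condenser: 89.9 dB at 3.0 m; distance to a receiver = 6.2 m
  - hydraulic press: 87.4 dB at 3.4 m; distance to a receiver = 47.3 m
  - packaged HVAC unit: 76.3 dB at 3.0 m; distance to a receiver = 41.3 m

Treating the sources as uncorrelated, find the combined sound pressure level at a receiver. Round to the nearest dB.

First find each source's level at the receiver (point-source: −20·log₁₀(r/r_ref)), then combine on an intensity basis.
compressor: 80.4 − 20·log₁₀(10.9/2.2) = 80.4 − 13.90 = 66.50 dB.
refrigeration condenser: 89.9 − 20·log₁₀(6.2/3.0) = 89.9 − 6.31 = 83.59 dB.
hydraulic press: 87.4 − 20·log₁₀(47.3/3.4) = 87.4 − 22.87 = 64.53 dB.
packaged HVAC unit: 76.3 − 20·log₁₀(41.3/3.0) = 76.3 − 22.78 = 53.52 dB.
Σ 10^(L/10) = 2.363e+08 → L_total = 10·log₁₀(2.363e+08) = 83.74 dB.

84 dB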